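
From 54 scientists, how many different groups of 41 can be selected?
C(54,41) = 54!/(41!×13!) = 1108176102180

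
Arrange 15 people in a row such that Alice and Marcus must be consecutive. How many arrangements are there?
Treat the 2 as one block: (15-2+1)! × 2! = 87178291200 × 2 = 174356582400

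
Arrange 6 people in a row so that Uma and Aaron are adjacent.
Treat as block: (6-1)! × 2! = 120 × 2 = 240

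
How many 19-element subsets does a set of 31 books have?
C(31,19) = 31!/(19!×12!) = 141120525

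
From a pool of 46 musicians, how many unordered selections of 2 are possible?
C(46,2) = 46!/(2!×44!) = 1035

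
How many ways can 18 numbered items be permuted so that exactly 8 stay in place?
Choose the 8 fixed points C(18,8) = 43758, derange the rest: !10 = Σ_{j=0}^{10} (-1)^j·10!/j! = 3628800 - 3628800 + 1814400 - 604800 + 151200 - 30240 + 5040 - 720 + 90 - 10 + 1 = 1334961. Product = 43758 × 1334961 = 58415223438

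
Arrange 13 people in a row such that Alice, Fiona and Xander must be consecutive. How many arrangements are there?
Treat the 3 as one block: (13-3+1)! × 3! = 39916800 × 6 = 239500800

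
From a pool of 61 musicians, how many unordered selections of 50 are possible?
C(61,50) = 61!/(50!×11!) = 418094152866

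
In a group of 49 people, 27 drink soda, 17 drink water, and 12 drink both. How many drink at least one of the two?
|A∪B| = |A| + |B| - |A∩B| = 27 + 17 - 12 = 32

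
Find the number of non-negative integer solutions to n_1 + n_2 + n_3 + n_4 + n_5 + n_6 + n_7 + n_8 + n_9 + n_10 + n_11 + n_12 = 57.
C(57+12-1, 12-1) = C(68, 11) = 1533058025824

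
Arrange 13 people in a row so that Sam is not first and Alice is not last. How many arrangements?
By inclusion-exclusion: 13! - 2×(13-1)! + (13-2)! = 6227020800 - 958003200 + 39916800 = 5308934400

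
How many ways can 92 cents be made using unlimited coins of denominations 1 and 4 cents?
Coefficient of x^92 in 1/(1-x^1) · 1/(1-x^4). Use j coins of 4 for j = 0..⌊92/4⌋ = 23, the rest in 1s: 23 + 1 = 24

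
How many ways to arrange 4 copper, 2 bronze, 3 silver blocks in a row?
9! / (4! × 2! × 3!) = 1260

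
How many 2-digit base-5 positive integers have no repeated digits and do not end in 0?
Last digit: 4 nonzero choices. First digit: 3 (nonzero, ≠last). Middle 0: P(3,0) = 1. Total = 12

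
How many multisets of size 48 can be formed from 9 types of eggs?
C(48+9-1, 9-1) = C(56, 8) = 1420494075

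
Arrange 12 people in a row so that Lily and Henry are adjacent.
Treat as block: (12-1)! × 2! = 39916800 × 2 = 79833600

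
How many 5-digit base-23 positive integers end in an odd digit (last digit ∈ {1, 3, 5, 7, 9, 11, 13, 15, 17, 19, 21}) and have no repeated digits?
Last∈{1,3,5,7,9,11,13,15,17,19,21}. Last=0: 0. Last nonzero: 11×21×P(21,3) = 1843380. Total = 1843380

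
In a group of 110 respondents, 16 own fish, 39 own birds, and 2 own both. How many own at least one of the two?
|A∪B| = |A| + |B| - |A∩B| = 16 + 39 - 2 = 53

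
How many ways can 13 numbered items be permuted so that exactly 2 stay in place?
Choose the 2 fixed points C(13,2) = 78, derange the rest: !11 = Σ_{j=0}^{11} (-1)^j·11!/j! = 39916800 - 39916800 + 19958400 - 6652800 + 1663200 - 332640 + 55440 - 7920 + 990 - 110 + 11 - 1 = 14684570. Product = 78 × 14684570 = 1145396460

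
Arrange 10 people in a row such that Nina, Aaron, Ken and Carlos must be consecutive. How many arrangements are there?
Treat the 4 as one block: (10-4+1)! × 4! = 5040 × 24 = 120960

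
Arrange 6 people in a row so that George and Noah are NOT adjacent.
Total - adjacent = 6! - (6-1)!×2 = 720 - 240 = 480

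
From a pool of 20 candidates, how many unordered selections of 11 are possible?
C(20,11) = 20!/(11!×9!) = 167960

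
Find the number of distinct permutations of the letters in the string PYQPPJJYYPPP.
12! / (2! × 6! × 3! × 1!) = 55440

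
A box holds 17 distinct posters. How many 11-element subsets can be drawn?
C(17,11) = 17!/(11!×6!) = 12376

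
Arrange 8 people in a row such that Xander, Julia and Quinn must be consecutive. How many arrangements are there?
Treat the 3 as one block: (8-3+1)! × 3! = 720 × 6 = 4320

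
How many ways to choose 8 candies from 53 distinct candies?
C(53,8) = 53!/(8!×45!) = 886322710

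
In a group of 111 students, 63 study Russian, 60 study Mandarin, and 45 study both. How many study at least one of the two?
|A∪B| = |A| + |B| - |A∩B| = 63 + 60 - 45 = 78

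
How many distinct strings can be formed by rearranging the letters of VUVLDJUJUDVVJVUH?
16! / (4! × 1! × 5! × 2! × 1! × 3!) = 605404800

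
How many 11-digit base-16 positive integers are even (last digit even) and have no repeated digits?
Last∈{0,2,4,6,8,10,12,14}. Last=0: 10897286400. Last nonzero: 7×14×P(14,9) = 71195604480. Total = 82092890880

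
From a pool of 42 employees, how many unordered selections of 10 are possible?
C(42,10) = 42!/(10!×32!) = 1471442973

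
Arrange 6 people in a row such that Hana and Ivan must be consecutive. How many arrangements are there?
Treat the 2 as one block: (6-2+1)! × 2! = 120 × 2 = 240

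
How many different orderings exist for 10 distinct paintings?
10! = 3628800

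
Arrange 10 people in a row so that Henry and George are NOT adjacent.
Total - adjacent = 10! - (10-1)!×2 = 3628800 - 725760 = 2903040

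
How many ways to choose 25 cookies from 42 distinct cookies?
C(42,25) = 42!/(25!×17!) = 254661927156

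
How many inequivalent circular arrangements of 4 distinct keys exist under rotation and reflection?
(4-1)!/2 = 6/2 = 3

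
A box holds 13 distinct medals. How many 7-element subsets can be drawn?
C(13,7) = 13!/(7!×6!) = 1716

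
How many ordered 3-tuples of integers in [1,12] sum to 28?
Coefficient of x^28 in (x + x² + ... + x^12)^3. By inclusion-exclusion on dice exceeding 12: Σ_j (-1)^j C(3,j)·C(28-1-12j, 2) = C(3,0)·C(27,2) - C(3,1)·C(15,2) + C(3,2)·C(3,2) = 1·351 - 3·105 + 3·3 = 45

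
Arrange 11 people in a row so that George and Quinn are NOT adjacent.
Total - adjacent = 11! - (11-1)!×2 = 39916800 - 7257600 = 32659200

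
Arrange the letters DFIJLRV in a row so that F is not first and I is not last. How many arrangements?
By inclusion-exclusion: 7! - 2×(7-1)! + (7-2)! = 5040 - 1440 + 120 = 3720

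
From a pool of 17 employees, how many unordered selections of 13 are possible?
C(17,13) = 17!/(13!×4!) = 2380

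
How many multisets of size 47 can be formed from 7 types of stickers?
C(47+7-1, 7-1) = C(53, 6) = 22957480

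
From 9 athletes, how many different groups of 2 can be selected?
C(9,2) = 9!/(2!×7!) = 36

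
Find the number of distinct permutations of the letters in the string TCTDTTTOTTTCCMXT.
16! / (9! × 1! × 1! × 1! × 3! × 1!) = 9609600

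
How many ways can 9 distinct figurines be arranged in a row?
9! = 362880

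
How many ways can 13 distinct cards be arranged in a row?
13! = 6227020800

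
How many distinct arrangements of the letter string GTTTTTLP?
8! / (1! × 1! × 1! × 5!) = 336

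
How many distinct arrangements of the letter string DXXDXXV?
7! / (2! × 4! × 1!) = 105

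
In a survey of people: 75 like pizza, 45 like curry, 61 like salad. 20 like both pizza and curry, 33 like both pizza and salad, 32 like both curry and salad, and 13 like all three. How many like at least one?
|A∪B∪C| = 75+45+61-20-33-32+13 = 109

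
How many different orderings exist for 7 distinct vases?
7! = 5040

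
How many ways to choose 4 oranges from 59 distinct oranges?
C(59,4) = 59!/(4!×55!) = 455126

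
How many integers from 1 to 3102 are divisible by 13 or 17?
⌊3102/13⌋ + ⌊3102/17⌋ - ⌊3102/221⌋ = 238 + 182 - 14 = 406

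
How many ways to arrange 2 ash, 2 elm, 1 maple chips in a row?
5! / (2! × 2! × 1!) = 30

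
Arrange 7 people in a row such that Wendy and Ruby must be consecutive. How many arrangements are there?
Treat the 2 as one block: (7-2+1)! × 2! = 720 × 2 = 1440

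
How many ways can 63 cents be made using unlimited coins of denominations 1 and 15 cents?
Coefficient of x^63 in 1/(1-x^1) · 1/(1-x^15). Use j coins of 15 for j = 0..⌊63/15⌋ = 4, the rest in 1s: 4 + 1 = 5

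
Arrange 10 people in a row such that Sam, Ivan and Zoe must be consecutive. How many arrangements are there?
Treat the 3 as one block: (10-3+1)! × 3! = 40320 × 6 = 241920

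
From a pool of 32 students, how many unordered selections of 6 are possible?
C(32,6) = 32!/(6!×26!) = 906192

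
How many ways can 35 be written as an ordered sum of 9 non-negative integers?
C(35+9-1, 9-1) = C(43, 8) = 145008513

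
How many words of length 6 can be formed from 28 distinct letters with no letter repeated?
P(28,6) = 28!/(28-6)! = 271252800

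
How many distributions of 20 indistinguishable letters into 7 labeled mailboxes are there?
C(20+7-1, 7-1) = C(26, 6) = 230230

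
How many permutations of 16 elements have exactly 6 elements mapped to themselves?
Choose the 6 fixed points C(16,6) = 8008, derange the rest: !10 = Σ_{j=0}^{10} (-1)^j·10!/j! = 3628800 - 3628800 + 1814400 - 604800 + 151200 - 30240 + 5040 - 720 + 90 - 10 + 1 = 1334961. Product = 8008 × 1334961 = 10690367688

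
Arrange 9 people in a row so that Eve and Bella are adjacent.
Treat as block: (9-1)! × 2! = 40320 × 2 = 80640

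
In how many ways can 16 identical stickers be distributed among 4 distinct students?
C(16+4-1, 4-1) = C(19, 3) = 969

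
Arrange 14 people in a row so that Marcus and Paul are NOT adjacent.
Total - adjacent = 14! - (14-1)!×2 = 87178291200 - 12454041600 = 74724249600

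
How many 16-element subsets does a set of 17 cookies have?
C(17,16) = 17!/(16!×1!) = 17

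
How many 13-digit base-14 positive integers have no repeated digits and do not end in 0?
Last digit: 13 nonzero choices. First digit: 12 (nonzero, ≠last). Middle 11: P(12,11) = 479001600. Total = 74724249600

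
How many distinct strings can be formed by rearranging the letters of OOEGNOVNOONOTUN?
15! / (1! × 6! × 1! × 1! × 4! × 1! × 1!) = 75675600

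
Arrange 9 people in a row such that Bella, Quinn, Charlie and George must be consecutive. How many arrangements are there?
Treat the 4 as one block: (9-4+1)! × 4! = 720 × 24 = 17280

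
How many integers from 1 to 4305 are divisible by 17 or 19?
⌊4305/17⌋ + ⌊4305/19⌋ - ⌊4305/323⌋ = 253 + 226 - 13 = 466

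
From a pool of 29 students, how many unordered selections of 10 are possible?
C(29,10) = 29!/(10!×19!) = 20030010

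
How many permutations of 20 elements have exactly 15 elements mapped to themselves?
Choose the 15 fixed points C(20,15) = 15504, derange the rest: !5 = Σ_{j=0}^{5} (-1)^j·5!/j! = 120 - 120 + 60 - 20 + 5 - 1 = 44. Product = 15504 × 44 = 682176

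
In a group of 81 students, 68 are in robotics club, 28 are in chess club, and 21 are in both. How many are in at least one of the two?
|A∪B| = |A| + |B| - |A∩B| = 68 + 28 - 21 = 75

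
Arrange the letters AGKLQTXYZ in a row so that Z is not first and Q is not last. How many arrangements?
By inclusion-exclusion: 9! - 2×(9-1)! + (9-2)! = 362880 - 80640 + 5040 = 287280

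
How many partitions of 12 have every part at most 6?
Let r_j(i) = number of partitions of i into parts ≤ j, for i = 0..12. r_1(i) = 1 for all i; r_j(i) = r_{j-1}(i) + r_j(i-j). Rows j = 2..6: ≤2: 1 1 2 2 3 3 4 4 5 5 6 6 7; ≤3: 1 1 2 3 4 5 7 8 10 12 14 16 19; ≤4: 1 1 2 3 5 6 9 11 15 18 23 27 34; ≤5: 1 1 2 3 5 7 10 13 18 23 30 37 47; ≤6: 1 1 2 3 5 7 11 14 20 26 35 44 58. r_6(12) = 58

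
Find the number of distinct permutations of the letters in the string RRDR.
4! / (3! × 1!) = 4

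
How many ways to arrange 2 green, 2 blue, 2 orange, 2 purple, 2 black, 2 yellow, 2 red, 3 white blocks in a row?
17! / (2! × 2! × 2! × 2! × 2! × 2! × 2! × 3!) = 463134672000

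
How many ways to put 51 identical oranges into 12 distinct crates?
C(51+12-1, 12-1) = C(62, 11) = 508271323092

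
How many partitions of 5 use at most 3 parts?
By conjugation, equals partitions of 5 into parts ≤ 3. Let r_j(i) = number of partitions of i into parts ≤ j, for i = 0..5. r_1(i) = 1 for all i; r_j(i) = r_{j-1}(i) + r_j(i-j). Rows j = 2..3: ≤2: 1 1 2 2 3 3; ≤3: 1 1 2 3 4 5. r_3(5) = 5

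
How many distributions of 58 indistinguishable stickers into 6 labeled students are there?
C(58+6-1, 6-1) = C(63, 5) = 7028847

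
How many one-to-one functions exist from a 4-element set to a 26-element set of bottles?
P(26,4) = 26!/(26-4)! = 358800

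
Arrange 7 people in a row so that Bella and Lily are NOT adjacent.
Total - adjacent = 7! - (7-1)!×2 = 5040 - 1440 = 3600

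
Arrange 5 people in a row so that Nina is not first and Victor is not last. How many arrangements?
By inclusion-exclusion: 5! - 2×(5-1)! + (5-2)! = 120 - 48 + 6 = 78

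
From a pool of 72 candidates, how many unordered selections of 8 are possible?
C(72,8) = 72!/(8!×64!) = 11969016345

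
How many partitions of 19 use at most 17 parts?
By conjugation, equals partitions of 19 into parts ≤ 17. Let r_j(i) = number of partitions of i into parts ≤ j, for i = 0..19. r_1(i) = 1 for all i; r_j(i) = r_{j-1}(i) + r_j(i-j). Rows j = 2..17: ≤2: 1 1 2 2 3 3 4 4 5 5 6 6 7 7 8 8 9 9 10 10; ≤3: 1 1 2 3 4 5 7 8 10 12 14 16 19 21 24 27 30 33 37 40; ≤4: 1 1 2 3 5 6 9 11 15 18 23 27 34 39 47 54 64 72 84 94; ≤5: 1 1 2 3 5 7 10 13 18 23 30 37 47 57 70 84 101 119 141 164; ≤6: 1 1 2 3 5 7 11 14 20 26 35 44 58 71 90 110 136 163 199 235; ≤7: 1 1 2 3 5 7 11 15 21 28 38 49 65 82 105 131 164 201 248 300; ≤8: 1 1 2 3 5 7 11 15 22 29 40 52 70 89 116 146 186 230 288 352; ≤9: 1 1 2 3 5 7 11 15 22 30 41 54 73 94 123 157 201 252 318 393; ≤10: 1 1 2 3 5 7 11 15 22 30 42 55 75 97 128 164 212 267 340 423; ≤11: 1 1 2 3 5 7 11 15 22 30 42 56 76 99 131 169 219 278 355 445; ≤12: 1 1 2 3 5 7 11 15 22 30 42 56 77 100 133 172 224 285 366 460; ≤13: 1 1 2 3 5 7 11 15 22 30 42 56 77 101 134 174 227 290 373 471; ≤14: 1 1 2 3 5 7 11 15 22 30 42 56 77 101 135 175 229 293 378 478; ≤15: 1 1 2 3 5 7 11 15 22 30 42 56 77 101 135 176 230 295 381 483; ≤16: 1 1 2 3 5 7 11 15 22 30 42 56 77 101 135 176 231 296 383 486; ≤17: 1 1 2 3 5 7 11 15 22 30 42 56 77 101 135 176 231 297 384 488. r_17(19) = 488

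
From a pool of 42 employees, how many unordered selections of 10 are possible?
C(42,10) = 42!/(10!×32!) = 1471442973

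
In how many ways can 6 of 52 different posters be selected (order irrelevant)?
C(52,6) = 52!/(6!×46!) = 20358520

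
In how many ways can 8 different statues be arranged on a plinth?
8! = 40320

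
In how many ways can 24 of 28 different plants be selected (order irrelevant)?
C(28,24) = 28!/(24!×4!) = 20475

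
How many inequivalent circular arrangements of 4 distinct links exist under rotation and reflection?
(4-1)!/2 = 6/2 = 3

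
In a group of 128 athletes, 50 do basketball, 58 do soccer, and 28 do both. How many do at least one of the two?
|A∪B| = |A| + |B| - |A∩B| = 50 + 58 - 28 = 80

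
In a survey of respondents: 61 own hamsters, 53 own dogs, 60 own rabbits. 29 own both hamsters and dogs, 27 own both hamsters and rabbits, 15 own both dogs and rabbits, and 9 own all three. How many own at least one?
|A∪B∪C| = 61+53+60-29-27-15+9 = 112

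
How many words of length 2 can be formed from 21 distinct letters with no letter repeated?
P(21,2) = 21!/(21-2)! = 420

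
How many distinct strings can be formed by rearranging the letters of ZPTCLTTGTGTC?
12! / (1! × 1! × 2! × 5! × 1! × 2!) = 997920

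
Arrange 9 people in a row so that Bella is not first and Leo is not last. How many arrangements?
By inclusion-exclusion: 9! - 2×(9-1)! + (9-2)! = 362880 - 80640 + 5040 = 287280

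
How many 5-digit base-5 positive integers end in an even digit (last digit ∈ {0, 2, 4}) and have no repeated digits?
Last∈{0,2,4}. Last=0: 24. Last nonzero: 2×3×P(3,3) = 36. Total = 60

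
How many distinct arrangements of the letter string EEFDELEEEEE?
11! / (1! × 1! × 8! × 1!) = 990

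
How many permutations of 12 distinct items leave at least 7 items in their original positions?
Exactly j fixed points: C(12,j)·!(12-j); sum over j ≥ 7 (derangement numbers via !m = (m-1)·(!(m-1) + !(m-2)): !0..!5 = 1, 0, 1, 2, 9, 44). Σ_{j=7}^{12} C(12,j)·!(12-j) = C(12,7)·!5 + C(12,8)·!4 + C(12,9)·!3 + C(12,10)·!2 + C(12,11)·!1 + C(12,12)·!0 = 792·44 + 495·9 + 220·2 + 66·1 + 12·0 + 1·1 = 39810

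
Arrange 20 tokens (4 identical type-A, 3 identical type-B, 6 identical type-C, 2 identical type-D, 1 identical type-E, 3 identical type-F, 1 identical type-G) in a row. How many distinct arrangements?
20! / (4! × 3! × 6! × 2! × 1! × 3! × 1!) = 1955457504000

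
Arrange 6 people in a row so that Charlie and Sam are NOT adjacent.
Total - adjacent = 6! - (6-1)!×2 = 720 - 240 = 480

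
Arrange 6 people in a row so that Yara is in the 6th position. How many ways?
Fix one position: (6-1)! = 120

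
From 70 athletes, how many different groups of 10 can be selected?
C(70,10) = 70!/(10!×60!) = 396704524216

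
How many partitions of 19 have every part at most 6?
Let r_j(i) = number of partitions of i into parts ≤ j, for i = 0..19. r_1(i) = 1 for all i; r_j(i) = r_{j-1}(i) + r_j(i-j). Rows j = 2..6: ≤2: 1 1 2 2 3 3 4 4 5 5 6 6 7 7 8 8 9 9 10 10; ≤3: 1 1 2 3 4 5 7 8 10 12 14 16 19 21 24 27 30 33 37 40; ≤4: 1 1 2 3 5 6 9 11 15 18 23 27 34 39 47 54 64 72 84 94; ≤5: 1 1 2 3 5 7 10 13 18 23 30 37 47 57 70 84 101 119 141 164; ≤6: 1 1 2 3 5 7 11 14 20 26 35 44 58 71 90 110 136 163 199 235. r_6(19) = 235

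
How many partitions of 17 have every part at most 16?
Let r_j(i) = number of partitions of i into parts ≤ j, for i = 0..17. r_1(i) = 1 for all i; r_j(i) = r_{j-1}(i) + r_j(i-j). Rows j = 2..16: ≤2: 1 1 2 2 3 3 4 4 5 5 6 6 7 7 8 8 9 9; ≤3: 1 1 2 3 4 5 7 8 10 12 14 16 19 21 24 27 30 33; ≤4: 1 1 2 3 5 6 9 11 15 18 23 27 34 39 47 54 64 72; ≤5: 1 1 2 3 5 7 10 13 18 23 30 37 47 57 70 84 101 119; ≤6: 1 1 2 3 5 7 11 14 20 26 35 44 58 71 90 110 136 163; ≤7: 1 1 2 3 5 7 11 15 21 28 38 49 65 82 105 131 164 201; ≤8: 1 1 2 3 5 7 11 15 22 29 40 52 70 89 116 146 186 230; ≤9: 1 1 2 3 5 7 11 15 22 30 41 54 73 94 123 157 201 252; ≤10: 1 1 2 3 5 7 11 15 22 30 42 55 75 97 128 164 212 267; ≤11: 1 1 2 3 5 7 11 15 22 30 42 56 76 99 131 169 219 278; ≤12: 1 1 2 3 5 7 11 15 22 30 42 56 77 100 133 172 224 285; ≤13: 1 1 2 3 5 7 11 15 22 30 42 56 77 101 134 174 227 290; ≤14: 1 1 2 3 5 7 11 15 22 30 42 56 77 101 135 175 229 293; ≤15: 1 1 2 3 5 7 11 15 22 30 42 56 77 101 135 176 230 295; ≤16: 1 1 2 3 5 7 11 15 22 30 42 56 77 101 135 176 231 296. r_16(17) = 296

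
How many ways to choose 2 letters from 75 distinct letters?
C(75,2) = 75!/(2!×73!) = 2775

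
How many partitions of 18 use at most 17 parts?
By conjugation, equals partitions of 18 into parts ≤ 17. Let r_j(i) = number of partitions of i into parts ≤ j, for i = 0..18. r_1(i) = 1 for all i; r_j(i) = r_{j-1}(i) + r_j(i-j). Rows j = 2..17: ≤2: 1 1 2 2 3 3 4 4 5 5 6 6 7 7 8 8 9 9 10; ≤3: 1 1 2 3 4 5 7 8 10 12 14 16 19 21 24 27 30 33 37; ≤4: 1 1 2 3 5 6 9 11 15 18 23 27 34 39 47 54 64 72 84; ≤5: 1 1 2 3 5 7 10 13 18 23 30 37 47 57 70 84 101 119 141; ≤6: 1 1 2 3 5 7 11 14 20 26 35 44 58 71 90 110 136 163 199; ≤7: 1 1 2 3 5 7 11 15 21 28 38 49 65 82 105 131 164 201 248; ≤8: 1 1 2 3 5 7 11 15 22 29 40 52 70 89 116 146 186 230 288; ≤9: 1 1 2 3 5 7 11 15 22 30 41 54 73 94 123 157 201 252 318; ≤10: 1 1 2 3 5 7 11 15 22 30 42 55 75 97 128 164 212 267 340; ≤11: 1 1 2 3 5 7 11 15 22 30 42 56 76 99 131 169 219 278 355; ≤12: 1 1 2 3 5 7 11 15 22 30 42 56 77 100 133 172 224 285 366; ≤13: 1 1 2 3 5 7 11 15 22 30 42 56 77 101 134 174 227 290 373; ≤14: 1 1 2 3 5 7 11 15 22 30 42 56 77 101 135 175 229 293 378; ≤15: 1 1 2 3 5 7 11 15 22 30 42 56 77 101 135 176 230 295 381; ≤16: 1 1 2 3 5 7 11 15 22 30 42 56 77 101 135 176 231 296 383; ≤17: 1 1 2 3 5 7 11 15 22 30 42 56 77 101 135 176 231 297 384. r_17(18) = 384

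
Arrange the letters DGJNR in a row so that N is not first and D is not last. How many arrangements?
By inclusion-exclusion: 5! - 2×(5-1)! + (5-2)! = 120 - 48 + 6 = 78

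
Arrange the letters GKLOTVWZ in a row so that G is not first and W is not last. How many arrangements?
By inclusion-exclusion: 8! - 2×(8-1)! + (8-2)! = 40320 - 10080 + 720 = 30960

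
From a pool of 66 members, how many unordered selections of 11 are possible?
C(66,11) = 66!/(11!×55!) = 1074082795968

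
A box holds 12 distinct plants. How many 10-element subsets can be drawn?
C(12,10) = 12!/(10!×2!) = 66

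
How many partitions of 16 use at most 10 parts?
By conjugation, equals partitions of 16 into parts ≤ 10. Let r_j(i) = number of partitions of i into parts ≤ j, for i = 0..16. r_1(i) = 1 for all i; r_j(i) = r_{j-1}(i) + r_j(i-j). Rows j = 2..10: ≤2: 1 1 2 2 3 3 4 4 5 5 6 6 7 7 8 8 9; ≤3: 1 1 2 3 4 5 7 8 10 12 14 16 19 21 24 27 30; ≤4: 1 1 2 3 5 6 9 11 15 18 23 27 34 39 47 54 64; ≤5: 1 1 2 3 5 7 10 13 18 23 30 37 47 57 70 84 101; ≤6: 1 1 2 3 5 7 11 14 20 26 35 44 58 71 90 110 136; ≤7: 1 1 2 3 5 7 11 15 21 28 38 49 65 82 105 131 164; ≤8: 1 1 2 3 5 7 11 15 22 29 40 52 70 89 116 146 186; ≤9: 1 1 2 3 5 7 11 15 22 30 41 54 73 94 123 157 201; ≤10: 1 1 2 3 5 7 11 15 22 30 42 55 75 97 128 164 212. r_10(16) = 212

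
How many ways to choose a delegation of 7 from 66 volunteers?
C(66,7) = 66!/(7!×59!) = 778789440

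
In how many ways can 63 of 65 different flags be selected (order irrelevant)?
C(65,63) = 65!/(63!×2!) = 2080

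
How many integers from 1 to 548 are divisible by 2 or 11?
⌊548/2⌋ + ⌊548/11⌋ - ⌊548/22⌋ = 274 + 49 - 24 = 299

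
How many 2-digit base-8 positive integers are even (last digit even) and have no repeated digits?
Last∈{0,2,4,6}. Last=0: 7. Last nonzero: 3×6×P(6,0) = 18. Total = 25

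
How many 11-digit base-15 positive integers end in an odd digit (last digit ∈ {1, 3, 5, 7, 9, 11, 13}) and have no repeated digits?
Last∈{1,3,5,7,9,11,13}. Last=0: 0. Last nonzero: 7×13×P(13,9) = 23610787200. Total = 23610787200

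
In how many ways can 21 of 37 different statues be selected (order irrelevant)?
C(37,21) = 37!/(21!×16!) = 12875774670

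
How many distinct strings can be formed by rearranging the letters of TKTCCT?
6! / (2! × 3! × 1!) = 60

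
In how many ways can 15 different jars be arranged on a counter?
15! = 1307674368000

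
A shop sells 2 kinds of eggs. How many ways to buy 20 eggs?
C(20+2-1, 2-1) = C(21, 1) = 21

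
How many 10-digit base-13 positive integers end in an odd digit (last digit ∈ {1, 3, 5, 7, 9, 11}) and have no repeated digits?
Last∈{1,3,5,7,9,11}. Last=0: 0. Last nonzero: 6×11×P(11,8) = 439084800. Total = 439084800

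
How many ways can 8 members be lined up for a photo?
8! = 40320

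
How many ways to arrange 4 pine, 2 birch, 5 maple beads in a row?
11! / (4! × 2! × 5!) = 6930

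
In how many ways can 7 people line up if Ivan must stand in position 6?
Fix one position: (7-1)! = 720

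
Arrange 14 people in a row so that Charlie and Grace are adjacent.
Treat as block: (14-1)! × 2! = 6227020800 × 2 = 12454041600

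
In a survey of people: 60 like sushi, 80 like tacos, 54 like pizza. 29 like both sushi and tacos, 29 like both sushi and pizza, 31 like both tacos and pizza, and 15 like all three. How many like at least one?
|A∪B∪C| = 60+80+54-29-29-31+15 = 120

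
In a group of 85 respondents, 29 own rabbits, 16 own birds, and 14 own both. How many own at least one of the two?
|A∪B| = |A| + |B| - |A∩B| = 29 + 16 - 14 = 31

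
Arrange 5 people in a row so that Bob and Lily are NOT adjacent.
Total - adjacent = 5! - (5-1)!×2 = 120 - 48 = 72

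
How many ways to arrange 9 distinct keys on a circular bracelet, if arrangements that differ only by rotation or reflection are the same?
(9-1)!/2 = 40320/2 = 20160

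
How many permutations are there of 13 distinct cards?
13! = 6227020800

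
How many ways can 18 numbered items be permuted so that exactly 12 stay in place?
Choose the 12 fixed points C(18,12) = 18564, derange the rest: !6 = Σ_{j=0}^{6} (-1)^j·6!/j! = 720 - 720 + 360 - 120 + 30 - 6 + 1 = 265. Product = 18564 × 265 = 4919460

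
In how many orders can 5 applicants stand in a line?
5! = 120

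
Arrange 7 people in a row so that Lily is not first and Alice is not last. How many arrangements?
By inclusion-exclusion: 7! - 2×(7-1)! + (7-2)! = 5040 - 1440 + 120 = 3720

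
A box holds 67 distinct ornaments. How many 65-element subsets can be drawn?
C(67,65) = 67!/(65!×2!) = 2211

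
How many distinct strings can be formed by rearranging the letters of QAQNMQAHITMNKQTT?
16! / (3! × 1! × 2! × 2! × 2! × 4! × 1! × 1!) = 18162144000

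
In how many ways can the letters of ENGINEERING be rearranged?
11! / (3! × 3! × 2! × 2! × 1!) = 277200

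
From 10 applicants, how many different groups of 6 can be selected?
C(10,6) = 10!/(6!×4!) = 210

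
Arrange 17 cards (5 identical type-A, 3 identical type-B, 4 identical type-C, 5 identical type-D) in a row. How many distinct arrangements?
17! / (5! × 3! × 4! × 5!) = 171531360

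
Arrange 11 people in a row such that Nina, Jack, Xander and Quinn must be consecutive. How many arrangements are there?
Treat the 4 as one block: (11-4+1)! × 4! = 40320 × 24 = 967680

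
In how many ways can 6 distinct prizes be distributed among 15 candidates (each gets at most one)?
P(15,6) = 15!/(15-6)! = 3603600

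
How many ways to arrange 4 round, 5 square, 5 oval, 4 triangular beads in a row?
18! / (4! × 5! × 5! × 4!) = 771891120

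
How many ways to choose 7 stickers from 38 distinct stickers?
C(38,7) = 38!/(7!×31!) = 12620256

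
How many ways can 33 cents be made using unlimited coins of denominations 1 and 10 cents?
Coefficient of x^33 in 1/(1-x^1) · 1/(1-x^10). Use j coins of 10 for j = 0..⌊33/10⌋ = 3, the rest in 1s: 3 + 1 = 4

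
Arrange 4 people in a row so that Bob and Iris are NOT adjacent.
Total - adjacent = 4! - (4-1)!×2 = 24 - 12 = 12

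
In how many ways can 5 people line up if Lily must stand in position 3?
Fix one position: (5-1)! = 24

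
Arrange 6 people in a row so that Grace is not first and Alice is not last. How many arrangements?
By inclusion-exclusion: 6! - 2×(6-1)! + (6-2)! = 720 - 240 + 24 = 504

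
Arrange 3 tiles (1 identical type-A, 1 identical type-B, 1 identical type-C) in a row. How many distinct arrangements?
3! / (1! × 1! × 1!) = 6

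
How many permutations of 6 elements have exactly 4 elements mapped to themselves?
Choose the 4 fixed points C(6,4) = 15, derange the rest: !2 = Σ_{j=0}^{2} (-1)^j·2!/j! = 2 - 2 + 1 = 1. Product = 15 × 1 = 15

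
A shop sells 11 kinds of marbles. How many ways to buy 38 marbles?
C(38+11-1, 11-1) = C(48, 10) = 6540715896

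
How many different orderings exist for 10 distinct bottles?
10! = 3628800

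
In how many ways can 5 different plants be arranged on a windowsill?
5! = 120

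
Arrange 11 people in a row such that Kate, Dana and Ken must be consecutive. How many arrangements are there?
Treat the 3 as one block: (11-3+1)! × 3! = 362880 × 6 = 2177280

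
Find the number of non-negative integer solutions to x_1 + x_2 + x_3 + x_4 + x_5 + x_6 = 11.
C(11+6-1, 6-1) = C(16, 5) = 4368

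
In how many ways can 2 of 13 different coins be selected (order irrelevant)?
C(13,2) = 13!/(2!×11!) = 78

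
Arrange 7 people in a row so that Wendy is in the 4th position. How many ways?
Fix one position: (7-1)! = 720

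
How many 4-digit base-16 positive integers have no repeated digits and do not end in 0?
Last digit: 15 nonzero choices. First digit: 14 (nonzero, ≠last). Middle 2: P(14,2) = 182. Total = 38220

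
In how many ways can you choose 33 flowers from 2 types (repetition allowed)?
C(33+2-1, 2-1) = C(34, 1) = 34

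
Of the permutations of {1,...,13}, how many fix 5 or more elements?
Exactly j fixed points: C(13,j)·!(13-j); sum over j ≥ 5 (derangement numbers via !m = (m-1)·(!(m-1) + !(m-2)): !0..!8 = 1, 0, 1, 2, 9, 44, 265, 1854, 14833). Σ_{j=5}^{13} C(13,j)·!(13-j) = C(13,5)·!8 + C(13,6)·!7 + C(13,7)·!6 + C(13,8)·!5 + C(13,9)·!4 + C(13,10)·!3 + C(13,11)·!2 + C(13,12)·!1 + C(13,13)·!0 = 1287·14833 + 1716·1854 + 1716·265 + 1287·44 + 715·9 + 286·2 + 78·1 + 13·0 + 1·1 = 22789989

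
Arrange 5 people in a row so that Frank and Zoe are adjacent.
Treat as block: (5-1)! × 2! = 24 × 2 = 48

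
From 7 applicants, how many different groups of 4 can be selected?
C(7,4) = 7!/(4!×3!) = 35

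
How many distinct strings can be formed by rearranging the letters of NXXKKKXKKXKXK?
13! / (1! × 7! × 5!) = 10296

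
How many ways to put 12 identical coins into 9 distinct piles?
C(12+9-1, 9-1) = C(20, 8) = 125970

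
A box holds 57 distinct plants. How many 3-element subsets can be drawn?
C(57,3) = 57!/(3!×54!) = 29260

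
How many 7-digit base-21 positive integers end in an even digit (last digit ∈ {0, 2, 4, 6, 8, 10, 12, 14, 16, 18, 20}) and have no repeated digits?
Last∈{0,2,4,6,8,10,12,14,16,18,20}. Last=0: 27907200. Last nonzero: 10×19×P(19,5) = 265118400. Total = 293025600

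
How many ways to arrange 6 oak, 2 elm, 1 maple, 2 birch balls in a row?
11! / (6! × 2! × 1! × 2!) = 13860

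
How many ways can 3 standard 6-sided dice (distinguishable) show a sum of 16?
Coefficient of x^16 in (x + x² + ... + x^6)^3. By inclusion-exclusion on dice exceeding 6: Σ_j (-1)^j C(3,j)·C(16-1-6j, 2) = C(3,0)·C(15,2) - C(3,1)·C(9,2) + C(3,2)·C(3,2) = 1·105 - 3·36 + 3·3 = 6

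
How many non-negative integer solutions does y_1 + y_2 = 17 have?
C(17+2-1, 2-1) = C(18, 1) = 18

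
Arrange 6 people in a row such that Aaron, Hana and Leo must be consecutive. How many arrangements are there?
Treat the 3 as one block: (6-3+1)! × 3! = 24 × 6 = 144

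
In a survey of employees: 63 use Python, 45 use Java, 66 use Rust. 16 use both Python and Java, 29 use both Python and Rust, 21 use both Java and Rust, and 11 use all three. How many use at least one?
|A∪B∪C| = 63+45+66-16-29-21+11 = 119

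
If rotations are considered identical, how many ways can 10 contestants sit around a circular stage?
Circular: fix one position, arrange the rest. (10-1)! = 362880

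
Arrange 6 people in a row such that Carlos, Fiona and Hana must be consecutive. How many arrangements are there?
Treat the 3 as one block: (6-3+1)! × 3! = 24 × 6 = 144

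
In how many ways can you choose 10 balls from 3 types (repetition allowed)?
C(10+3-1, 3-1) = C(12, 2) = 66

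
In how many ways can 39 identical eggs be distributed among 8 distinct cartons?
C(39+8-1, 8-1) = C(46, 7) = 53524680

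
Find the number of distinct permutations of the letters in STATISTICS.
10! / (3! × 3! × 1! × 2! × 1!) = 50400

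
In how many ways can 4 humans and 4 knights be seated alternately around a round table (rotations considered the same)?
Fix one of the humans: (4-1)! ways for the remaining humans, × 4! ways for the knights = 6 × 24 = 144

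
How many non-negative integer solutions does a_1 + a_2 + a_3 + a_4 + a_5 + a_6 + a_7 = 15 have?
C(15+7-1, 7-1) = C(21, 6) = 54264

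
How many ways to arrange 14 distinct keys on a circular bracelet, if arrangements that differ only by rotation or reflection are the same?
(14-1)!/2 = 6227020800/2 = 3113510400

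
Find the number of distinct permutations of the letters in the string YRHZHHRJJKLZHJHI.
16! / (1! × 1! × 5! × 3! × 2! × 2! × 1! × 1!) = 7264857600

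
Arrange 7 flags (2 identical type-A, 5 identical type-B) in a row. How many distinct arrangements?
7! / (2! × 5!) = 21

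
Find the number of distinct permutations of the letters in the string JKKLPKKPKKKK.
12! / (1! × 2! × 1! × 8!) = 5940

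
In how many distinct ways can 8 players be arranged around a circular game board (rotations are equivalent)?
Circular: fix one position, arrange the rest. (8-1)! = 5040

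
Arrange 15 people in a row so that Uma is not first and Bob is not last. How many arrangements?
By inclusion-exclusion: 15! - 2×(15-1)! + (15-2)! = 1307674368000 - 174356582400 + 6227020800 = 1139544806400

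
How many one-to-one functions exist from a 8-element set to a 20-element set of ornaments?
P(20,8) = 20!/(20-8)! = 5079110400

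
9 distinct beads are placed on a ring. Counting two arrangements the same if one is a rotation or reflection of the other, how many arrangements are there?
(9-1)!/2 = 40320/2 = 20160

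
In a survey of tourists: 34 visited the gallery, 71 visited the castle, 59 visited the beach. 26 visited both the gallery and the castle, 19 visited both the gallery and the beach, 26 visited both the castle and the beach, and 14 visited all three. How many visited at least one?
|A∪B∪C| = 34+71+59-26-19-26+14 = 107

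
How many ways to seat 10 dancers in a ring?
Circular: fix one position, arrange the rest. (10-1)! = 362880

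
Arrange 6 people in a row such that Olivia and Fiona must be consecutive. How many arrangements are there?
Treat the 2 as one block: (6-2+1)! × 2! = 120 × 2 = 240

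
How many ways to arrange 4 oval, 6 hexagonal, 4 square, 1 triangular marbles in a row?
15! / (4! × 6! × 4! × 1!) = 3153150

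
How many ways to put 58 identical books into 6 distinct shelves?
C(58+6-1, 6-1) = C(63, 5) = 7028847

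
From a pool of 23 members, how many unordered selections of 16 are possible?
C(23,16) = 23!/(16!×7!) = 245157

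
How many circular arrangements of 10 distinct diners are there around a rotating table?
Circular: fix one position, arrange the rest. (10-1)! = 362880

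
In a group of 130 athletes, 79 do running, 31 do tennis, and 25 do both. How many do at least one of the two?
|A∪B| = |A| + |B| - |A∩B| = 79 + 31 - 25 = 85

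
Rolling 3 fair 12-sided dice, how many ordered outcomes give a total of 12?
Coefficient of x^12 in (x + x² + ... + x^12)^3. By inclusion-exclusion on dice exceeding 12: Σ_j (-1)^j C(3,j)·C(12-1-12j, 2) = C(3,0)·C(11,2) = 1·55 = 55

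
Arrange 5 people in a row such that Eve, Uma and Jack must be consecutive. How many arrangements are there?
Treat the 3 as one block: (5-3+1)! × 3! = 6 × 6 = 36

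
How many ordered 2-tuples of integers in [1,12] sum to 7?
Coefficient of x^7 in (x + x² + ... + x^12)^2. By inclusion-exclusion on dice exceeding 12: Σ_j (-1)^j C(2,j)·C(7-1-12j, 1) = C(2,0)·C(6,1) = 1·6 = 6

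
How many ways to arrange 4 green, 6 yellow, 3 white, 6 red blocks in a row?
19! / (4! × 6! × 3! × 6!) = 1629547920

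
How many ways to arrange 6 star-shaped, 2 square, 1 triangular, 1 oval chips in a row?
10! / (6! × 2! × 1! × 1!) = 2520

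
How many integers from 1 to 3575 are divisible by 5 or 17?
⌊3575/5⌋ + ⌊3575/17⌋ - ⌊3575/85⌋ = 715 + 210 - 42 = 883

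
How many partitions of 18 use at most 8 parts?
By conjugation, equals partitions of 18 into parts ≤ 8. Let r_j(i) = number of partitions of i into parts ≤ j, for i = 0..18. r_1(i) = 1 for all i; r_j(i) = r_{j-1}(i) + r_j(i-j). Rows j = 2..8: ≤2: 1 1 2 2 3 3 4 4 5 5 6 6 7 7 8 8 9 9 10; ≤3: 1 1 2 3 4 5 7 8 10 12 14 16 19 21 24 27 30 33 37; ≤4: 1 1 2 3 5 6 9 11 15 18 23 27 34 39 47 54 64 72 84; ≤5: 1 1 2 3 5 7 10 13 18 23 30 37 47 57 70 84 101 119 141; ≤6: 1 1 2 3 5 7 11 14 20 26 35 44 58 71 90 110 136 163 199; ≤7: 1 1 2 3 5 7 11 15 21 28 38 49 65 82 105 131 164 201 248; ≤8: 1 1 2 3 5 7 11 15 22 29 40 52 70 89 116 146 186 230 288. r_8(18) = 288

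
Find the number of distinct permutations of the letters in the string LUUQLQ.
6! / (2! × 2! × 2!) = 90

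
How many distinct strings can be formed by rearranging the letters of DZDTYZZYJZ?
10! / (1! × 4! × 2! × 1! × 2!) = 37800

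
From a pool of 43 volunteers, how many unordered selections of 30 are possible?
C(43,30) = 43!/(30!×13!) = 36576848168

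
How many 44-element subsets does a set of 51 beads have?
C(51,44) = 51!/(44!×7!) = 115775100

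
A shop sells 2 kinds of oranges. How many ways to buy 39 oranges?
C(39+2-1, 2-1) = C(40, 1) = 40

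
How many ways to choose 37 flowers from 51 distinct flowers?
C(51,37) = 51!/(37!×14!) = 1292706174900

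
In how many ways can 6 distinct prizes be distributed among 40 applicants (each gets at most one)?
P(40,6) = 40!/(40-6)! = 2763633600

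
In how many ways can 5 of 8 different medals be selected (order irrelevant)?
C(8,5) = 8!/(5!×3!) = 56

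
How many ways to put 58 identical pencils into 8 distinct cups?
C(58+8-1, 8-1) = C(65, 7) = 696190560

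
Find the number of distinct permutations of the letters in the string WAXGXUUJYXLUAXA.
15! / (3! × 3! × 4! × 1! × 1! × 1! × 1! × 1!) = 1513512000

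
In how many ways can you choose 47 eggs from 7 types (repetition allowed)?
C(47+7-1, 7-1) = C(53, 6) = 22957480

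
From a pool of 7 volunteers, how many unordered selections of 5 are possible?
C(7,5) = 7!/(5!×2!) = 21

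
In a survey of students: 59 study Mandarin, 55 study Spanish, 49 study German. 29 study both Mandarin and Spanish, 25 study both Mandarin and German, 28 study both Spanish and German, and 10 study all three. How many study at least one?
|A∪B∪C| = 59+55+49-29-25-28+10 = 91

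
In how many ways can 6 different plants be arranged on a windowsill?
6! = 720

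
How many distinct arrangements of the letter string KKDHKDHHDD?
10! / (3! × 4! × 3!) = 4200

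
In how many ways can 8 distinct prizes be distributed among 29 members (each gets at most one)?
P(29,8) = 29!/(29-8)! = 173059286400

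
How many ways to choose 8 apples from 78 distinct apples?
C(78,8) = 78!/(8!×70!) = 23446881315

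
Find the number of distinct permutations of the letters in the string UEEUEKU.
7! / (1! × 3! × 3!) = 140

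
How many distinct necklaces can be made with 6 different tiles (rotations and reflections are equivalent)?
(6-1)!/2 = 120/2 = 60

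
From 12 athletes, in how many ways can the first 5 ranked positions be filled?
P(12,5) = 12!/(12-5)! = 95040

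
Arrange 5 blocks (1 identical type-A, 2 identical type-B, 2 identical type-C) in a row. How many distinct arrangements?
5! / (1! × 2! × 2!) = 30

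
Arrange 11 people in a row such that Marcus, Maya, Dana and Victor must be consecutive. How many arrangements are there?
Treat the 4 as one block: (11-4+1)! × 4! = 40320 × 24 = 967680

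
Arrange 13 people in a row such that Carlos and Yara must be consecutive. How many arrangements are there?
Treat the 2 as one block: (13-2+1)! × 2! = 479001600 × 2 = 958003200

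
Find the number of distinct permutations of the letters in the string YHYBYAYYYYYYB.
13! / (1! × 9! × 1! × 2!) = 8580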